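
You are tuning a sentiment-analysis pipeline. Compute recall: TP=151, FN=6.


Recall = TP/(TP+FN)
= 151/(151+6)
= 151/157 = 96.18%

96.18%


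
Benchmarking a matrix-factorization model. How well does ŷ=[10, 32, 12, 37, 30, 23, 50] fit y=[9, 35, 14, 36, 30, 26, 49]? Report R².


ȳ = 28.4286
SS_res = Σ(y-ŷ)² = 25
SS_tot = Σ(y-ȳ)² = 1117.71
R² = 1 - SS_res/SS_tot = 1 - 0.0224 = 0.9776

0.9776


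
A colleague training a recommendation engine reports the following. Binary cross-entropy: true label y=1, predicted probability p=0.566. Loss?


BCE = -[y·ln(p) + (1-y)·ln(1-p)]
= -1·ln(0.566) - 0
= -ln(0.566) = 0.5692

0.5692


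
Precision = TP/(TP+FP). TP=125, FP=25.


Precision = TP/(TP+FP)
= 125/(125+25)
= 125/150 = 83.33%

83.33%


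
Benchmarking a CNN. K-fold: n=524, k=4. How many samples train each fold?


Fold size = 524/4 = 131
Training per fold = 524 - 131 = 393

393


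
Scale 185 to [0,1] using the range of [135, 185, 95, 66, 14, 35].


min=14, max=185
(185-14)/(185-14) = 171/171 = 1.0

1.0


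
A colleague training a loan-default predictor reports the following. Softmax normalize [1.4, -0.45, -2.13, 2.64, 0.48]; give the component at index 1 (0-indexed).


Exponentials: e^1.4=4.0552, e^-0.45=0.6376, e^-2.13=0.1188, e^2.64=14.0132, e^0.48=1.6161
Sum = 20.4409
Softmax = [0.1984, 0.0312, 0.0058, 0.6855, 0.0791]
p[1] = 0.6376/20.4409 = 0.0312

0.0312


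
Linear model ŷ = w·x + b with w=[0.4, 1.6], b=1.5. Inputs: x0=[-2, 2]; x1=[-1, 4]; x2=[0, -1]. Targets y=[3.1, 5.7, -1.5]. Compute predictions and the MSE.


ŷ0 = (0.4)·(-2) + (1.6)·(2) + 1.5 = 3.9
ŷ1 = (0.4)·(-1) + (1.6)·(4) + 1.5 = 7.5
ŷ2 = (0.4)·(0) + (1.6)·(-1) + 1.5 = -0.1
errors² = [0.64, 3.24, 1.96]
MSE = 5.8400/3 = 1.9467

1.9467


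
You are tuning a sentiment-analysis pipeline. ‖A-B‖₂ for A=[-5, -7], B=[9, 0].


d = √((-5-9)² + (-7-0)²)
  = √(196 + 49)
  = √245 = 15.6525

15.6525


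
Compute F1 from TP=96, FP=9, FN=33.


Precision = 96/105 = 0.9143
Recall = 96/129 = 0.7442
F1 = 2·P·R/(P+R) = 2·TP/(2·TP+FP+FN) = 192/(192+9+33) = 192/234 = 0.8205

0.8205


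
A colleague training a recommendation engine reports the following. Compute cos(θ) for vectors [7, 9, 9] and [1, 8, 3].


A·B = 7·1 + 9·8 + 9·3 = 106
‖A‖ = √211 = 14.5258, ‖B‖ = √74 = 8.6023
cos = 106/(√211·√74) = 106/√15614 = 0.8483

0.8483


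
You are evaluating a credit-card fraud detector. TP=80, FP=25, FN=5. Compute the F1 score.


Precision = 80/105 = 0.7619
Recall = 80/85 = 0.9412
F1 = 2·P·R/(P+R) = 2·TP/(2·TP+FP+FN) = 160/(160+25+5) = 160/190 = 0.8421

0.8421


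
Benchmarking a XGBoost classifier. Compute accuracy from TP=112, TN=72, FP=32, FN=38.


Accuracy = (TP+TN)/(TP+TN+FP+FN)
= (112+72)/(254)
= 184/254 = 72.44%

72.44%


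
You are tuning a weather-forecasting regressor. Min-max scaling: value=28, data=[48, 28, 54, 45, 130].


min=28, max=130
(28-28)/(130-28) = 0/102 = 0.0

0.0


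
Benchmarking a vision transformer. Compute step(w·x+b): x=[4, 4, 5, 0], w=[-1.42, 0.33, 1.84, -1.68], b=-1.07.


z = (4)·(-1.42) + (4)·(0.33) + (5)·(1.84) + (0)·(-1.68) - 1.07
  = 3.77
step(z) = 1 (z≥0)

1


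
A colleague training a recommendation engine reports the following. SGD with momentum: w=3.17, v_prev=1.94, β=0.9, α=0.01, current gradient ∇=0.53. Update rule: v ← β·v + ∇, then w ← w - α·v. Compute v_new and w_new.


v_new = 0.9·1.94 + 0.53 = 1.746 + 0.53 = 2.276
w_new = 3.17 - 0.01·2.276 = 3.17 - 0.02276 = 3.14724

v_new=2.276, w_new=3.14724


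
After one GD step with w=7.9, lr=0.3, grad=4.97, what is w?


w_new = w - α·∇
= 7.9 - 0.3·4.97
= 7.9 - 1.491
= 6.409

6.409


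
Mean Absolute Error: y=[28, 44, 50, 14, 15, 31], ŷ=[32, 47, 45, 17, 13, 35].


Absolute errors: |28-32|=4, |44-47|=3, |50-45|=5, |14-17|=3, |15-13|=2, |31-35|=4
Sum = 21
MAE = 21/6 = 7/2

7/2


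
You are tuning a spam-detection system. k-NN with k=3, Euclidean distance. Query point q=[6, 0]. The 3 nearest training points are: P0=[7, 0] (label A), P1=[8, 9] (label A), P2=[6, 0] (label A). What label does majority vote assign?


d(q,P0) = 1.0  (label A)
d(q,P1) = 9.2195  (label A)
d(q,P2) = 0.0  (label A)
Votes: A=3, B=0
Majority → A

A


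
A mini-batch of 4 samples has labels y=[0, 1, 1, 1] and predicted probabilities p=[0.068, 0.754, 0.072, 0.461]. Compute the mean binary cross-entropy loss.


L[0] = -ln(1-0.068) = -ln(0.932) = 0.0704
L[1] = -ln(0.754) = 0.2824
L[2] = -ln(0.072) = 2.6311
L[3] = -ln(0.461) = 0.7744
mean = (0.0704 + 0.2824 + 2.6311 + 0.7744)/4 = 0.9396

0.9396


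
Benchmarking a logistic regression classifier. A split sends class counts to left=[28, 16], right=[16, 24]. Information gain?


Parent = [44, 40], H_parent = 0.9984
H_left = 0.9457 (n=44), H_right = 0.971 (n=40)
H_children = (44/84)·0.9457 + (40/84)·0.971 = 0.9577
IG = 0.9984 - 0.9577 = 0.0407

0.0407


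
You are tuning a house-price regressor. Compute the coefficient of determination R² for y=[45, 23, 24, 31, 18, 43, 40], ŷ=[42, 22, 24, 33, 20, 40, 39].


ȳ = 32
SS_res = Σ(y-ŷ)² = 28
SS_tot = Σ(y-ȳ)² = 696
R² = 1 - SS_res/SS_tot = 1 - 0.0402 = 0.9598

0.9598


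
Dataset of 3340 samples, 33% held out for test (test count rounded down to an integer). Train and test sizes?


Test = ⌊3340·33/100⌋ = 1102
Train = 3340 - 1102 = 2238

Train: 2238, Test: 1102


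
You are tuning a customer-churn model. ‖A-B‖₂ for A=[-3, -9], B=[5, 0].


d = √((-3-5)² + (-9-0)²)
  = √(64 + 81)
  = √145 = 12.0416

12.0416


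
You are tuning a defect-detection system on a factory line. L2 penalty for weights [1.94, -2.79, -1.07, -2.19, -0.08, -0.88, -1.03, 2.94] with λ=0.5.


‖w‖₂² = (1.94)² + (-2.79)² + (-1.07)² + (-2.19)² + (-0.08)² + (-0.88)² + (-1.03)² + (2.94)²
     = 3.7636 + 7.7841 + 1.1449 + 4.7961 + 0.0064 + 0.7744 + 1.0609 + 8.6436
     = 27.974
λ·‖w‖₂² = 0.5·27.974 = 13.987

13.987


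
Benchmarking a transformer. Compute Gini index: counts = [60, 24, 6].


Probabilities: [60/90, 24/90, 6/90] ≈ [0.6667, 0.2667, 0.0667]
Σpᵢ² = (3600 + 576 + 36)/90² = 4212/8100
Gini = 1 - Σpᵢ² = 1 - 4212/8100 = 0.48

0.48


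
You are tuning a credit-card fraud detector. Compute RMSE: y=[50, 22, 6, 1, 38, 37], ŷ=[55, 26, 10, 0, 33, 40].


MSE = 92/6 = 15.3333
RMSE = √(92/6) = 3.9158

3.9158


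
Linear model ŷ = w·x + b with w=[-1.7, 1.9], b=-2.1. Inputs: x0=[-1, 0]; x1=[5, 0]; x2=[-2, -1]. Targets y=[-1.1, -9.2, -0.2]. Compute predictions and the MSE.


ŷ0 = (-1.7)·(-1) + (1.9)·(0) - 2.1 = -0.4
ŷ1 = (-1.7)·(5) + (1.9)·(0) - 2.1 = -10.6
ŷ2 = (-1.7)·(-2) + (1.9)·(-1) - 2.1 = -0.6
errors² = [0.49, 1.96, 0.16]
MSE = 2.6100/3 = 0.87

0.87


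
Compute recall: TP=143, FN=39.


Recall = TP/(TP+FN)
= 143/(143+39)
= 143/182 = 78.57%

78.57%


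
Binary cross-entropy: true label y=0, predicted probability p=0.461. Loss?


BCE = -[y·ln(p) + (1-y)·ln(1-p)]
= -0 - 1·ln(1-0.461)
= -ln(0.539) = 0.618

0.618


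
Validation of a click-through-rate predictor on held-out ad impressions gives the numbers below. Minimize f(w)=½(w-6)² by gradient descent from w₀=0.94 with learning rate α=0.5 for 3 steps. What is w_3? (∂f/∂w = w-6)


step 1: grad = 0.94-6 = -5.06; w = 0.94 - 0.5·(-5.06) = 3.47
step 2: grad = 3.47-6 = -2.53; w = 3.47 - 0.5·(-2.53) = 4.735
step 3: grad = 4.735-6 = -1.265; w = 4.735 - 0.5·(-1.265) = 5.3675

5.3675


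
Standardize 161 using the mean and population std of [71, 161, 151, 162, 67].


μ = 122.4, σ = 43.7886
z = (161 - 122.4)/43.7886 = 0.8815

0.8815


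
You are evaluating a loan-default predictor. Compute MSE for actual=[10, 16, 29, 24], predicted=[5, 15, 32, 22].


Squared errors: (10-5)²=25, (16-15)²=1, (29-32)²=9, (24-22)²=4
Sum = 39
MSE = 39/4 = 39/4

39/4


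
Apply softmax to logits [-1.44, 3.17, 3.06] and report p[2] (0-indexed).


Exponentials: e^-1.44=0.2369, e^3.17=23.8075, e^3.06=21.3276
Sum = 45.372
Softmax = [0.0052, 0.5247, 0.4701]
p[2] = 21.3276/45.372 = 0.4701

0.4701


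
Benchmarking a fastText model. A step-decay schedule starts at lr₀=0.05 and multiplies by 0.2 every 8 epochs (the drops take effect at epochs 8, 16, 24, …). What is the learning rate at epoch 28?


n_drops = ⌊28/8⌋ = 3
lr = 0.05·0.2^3 = 0.05·0.008 = 0.0004

0.0004


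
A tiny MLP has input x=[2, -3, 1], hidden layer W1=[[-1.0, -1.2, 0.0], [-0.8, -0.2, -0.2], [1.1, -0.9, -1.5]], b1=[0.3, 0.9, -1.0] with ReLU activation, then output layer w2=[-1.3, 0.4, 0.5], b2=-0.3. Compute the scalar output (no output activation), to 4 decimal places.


z1[0] = (-1.0)·(2) + (-1.2)·(-3) + (0.0)·(1) + 0.3 = 1.9
z1[1] = (-0.8)·(2) + (-0.2)·(-3) + (-0.2)·(1) + 0.9 = -0.3
z1[2] = (1.1)·(2) + (-0.9)·(-3) + (-1.5)·(1) - 1.0 = 2.4
h = ReLU(z1) = [1.9, 0.0, 2.4]
output = (-1.3)·(1.9) + (0.4)·(0.0) + (0.5)·(2.4) - 0.3 = -1.57

-1.57


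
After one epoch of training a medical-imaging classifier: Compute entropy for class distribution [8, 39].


Probabilities: [8/47, 39/47] ≈ [0.1702, 0.8298]
H = -((8/47)·log₂(8/47) + (39/47)·log₂(39/47))
  = 0.6582 bits

0.6582 bits


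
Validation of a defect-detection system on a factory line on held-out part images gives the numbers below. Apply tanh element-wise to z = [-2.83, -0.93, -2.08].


tanh(-2.83) = -0.9931
tanh(-0.93) = -0.7306
tanh(-2.08) = -0.9693
result = [-0.9931, -0.7306, -0.9693]

[-0.9931, -0.7306, -0.9693]


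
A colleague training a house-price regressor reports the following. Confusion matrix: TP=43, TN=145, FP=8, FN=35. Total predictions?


Total = TP + TN + FP + FN
= 43 + 145 + 8 + 35
= 231
(Predicted positive: 51, predicted negative: 180)

231


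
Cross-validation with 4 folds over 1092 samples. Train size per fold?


Fold size = 1092/4 = 273
Training per fold = 1092 - 273 = 819

819


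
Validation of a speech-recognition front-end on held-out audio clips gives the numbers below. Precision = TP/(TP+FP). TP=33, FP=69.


Precision = TP/(TP+FP)
= 33/(33+69)
= 33/102 = 32.35%

32.35%


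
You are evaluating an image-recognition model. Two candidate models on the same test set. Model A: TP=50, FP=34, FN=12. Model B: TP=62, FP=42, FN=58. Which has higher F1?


Model A: P=50/84=0.5952, R=50/62=0.8065, F1=2PR/(P+R)=2TP/(2TP+FP+FN)=100/146=0.6849
Model B: P=62/104=0.5962, R=62/120=0.5167, F1=2PR/(P+R)=2TP/(2TP+FP+FN)=124/224=0.5536
0.6849 > 0.5536 → Model A

Model A


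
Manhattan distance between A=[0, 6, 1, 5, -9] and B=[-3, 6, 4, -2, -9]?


d = |0+ 3| + |6-6| + |1-4| + |5+ 2| + |-9+ 9|
  = 3 + 0 + 3 + 7 + 0
  = 13

13


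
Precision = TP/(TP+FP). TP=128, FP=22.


Precision = TP/(TP+FP)
= 128/(128+22)
= 128/150 = 85.33%

85.33%


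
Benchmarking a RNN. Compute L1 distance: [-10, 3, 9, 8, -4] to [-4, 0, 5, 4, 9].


d = |-10+ 4| + |3-0| + |9-5| + |8-4| + |-4-9|
  = 6 + 3 + 4 + 4 + 13
  = 30

30


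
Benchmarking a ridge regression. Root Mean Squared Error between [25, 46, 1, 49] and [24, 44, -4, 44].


MSE = 55/4 = 13.75
RMSE = √(55/4) = 3.7081

3.7081


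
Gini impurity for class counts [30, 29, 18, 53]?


Probabilities: [30/130, 29/130, 18/130, 53/130] ≈ [0.2308, 0.2231, 0.1385, 0.4077]
Σpᵢ² = (900 + 841 + 324 + 2809)/130² = 4874/16900
Gini = 1 - Σpᵢ² = 1 - 4874/16900 = 0.7116

0.7116


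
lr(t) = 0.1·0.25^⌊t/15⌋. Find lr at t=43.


n_drops = ⌊43/15⌋ = 2
lr = 0.1·0.25^2 = 0.1·0.0625 = 0.00625

0.00625


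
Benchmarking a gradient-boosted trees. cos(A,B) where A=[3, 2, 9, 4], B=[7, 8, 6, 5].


A·B = 3·7 + 2·8 + 9·6 + 4·5 = 111
‖A‖ = √110 = 10.4881, ‖B‖ = √174 = 13.1909
cos = 111/(√110·√174) = 111/√19140 = 0.8023

0.8023


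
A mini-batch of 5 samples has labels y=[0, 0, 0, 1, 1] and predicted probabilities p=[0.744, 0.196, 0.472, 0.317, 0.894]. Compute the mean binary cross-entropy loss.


L[0] = -ln(1-0.744) = -ln(0.256) = 1.3626
L[1] = -ln(1-0.196) = -ln(0.804) = 0.2182
L[2] = -ln(1-0.472) = -ln(0.528) = 0.6387
L[3] = -ln(0.317) = 1.1489
L[4] = -ln(0.894) = 0.112
mean = (1.3626 + 0.2182 + 0.6387 + 1.1489 + 0.112)/5 = 0.6961

0.6961


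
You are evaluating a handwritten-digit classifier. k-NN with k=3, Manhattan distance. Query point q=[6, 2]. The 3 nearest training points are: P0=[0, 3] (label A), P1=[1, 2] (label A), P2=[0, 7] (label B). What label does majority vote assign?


d(q,P0) = 7  (label A)
d(q,P1) = 5  (label A)
d(q,P2) = 11  (label B)
Votes: A=2, B=1
Majority → A

A


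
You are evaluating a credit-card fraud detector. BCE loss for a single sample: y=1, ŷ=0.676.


BCE = -[y·ln(p) + (1-y)·ln(1-p)]
= -1·ln(0.676) - 0
= -ln(0.676) = 0.3916

0.3916


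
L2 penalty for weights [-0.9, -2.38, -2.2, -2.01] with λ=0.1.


‖w‖₂² = (-0.9)² + (-2.38)² + (-2.2)² + (-2.01)²
     = 0.81 + 5.6644 + 4.84 + 4.0401
     = 15.3545
λ·‖w‖₂² = 0.1·15.3545 = 1.53545

1.53545


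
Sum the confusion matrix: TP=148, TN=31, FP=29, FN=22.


Total = TP + TN + FP + FN
= 148 + 31 + 29 + 22
= 230
(Predicted positive: 177, predicted negative: 53)

230


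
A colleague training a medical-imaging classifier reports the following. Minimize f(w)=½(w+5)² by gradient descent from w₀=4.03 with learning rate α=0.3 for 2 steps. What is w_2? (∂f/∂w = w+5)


step 1: grad = 4.03+5 = 9.03; w = 4.03 - 0.3·(9.03) = 1.321
step 2: grad = 1.321+5 = 6.321; w = 1.321 - 0.3·(6.321) = -0.5753

-0.5753


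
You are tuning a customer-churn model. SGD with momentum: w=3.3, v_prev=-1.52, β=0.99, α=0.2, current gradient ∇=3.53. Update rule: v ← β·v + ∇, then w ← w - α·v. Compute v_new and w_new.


v_new = 0.99·-1.52 + 3.53 = -1.5048 + 3.53 = 2.0252
w_new = 3.3 - 0.2·2.0252 = 3.3 - 0.40504 = 2.89496

v_new=2.0252, w_new=2.89496


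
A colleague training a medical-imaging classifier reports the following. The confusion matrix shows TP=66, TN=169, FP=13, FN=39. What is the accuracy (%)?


Accuracy = (TP+TN)/(TP+TN+FP+FN)
= (66+169)/(287)
= 235/287 = 81.88%

81.88%


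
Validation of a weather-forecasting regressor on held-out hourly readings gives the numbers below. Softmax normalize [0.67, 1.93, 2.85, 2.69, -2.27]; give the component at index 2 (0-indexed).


Exponentials: e^0.67=1.9542, e^1.93=6.8895, e^2.85=17.2878, e^2.69=14.7317, e^-2.27=0.1033
Sum = 40.9665
Softmax = [0.0477, 0.1682, 0.422, 0.3596, 0.0025]
p[2] = 17.2878/40.9665 = 0.422

0.422


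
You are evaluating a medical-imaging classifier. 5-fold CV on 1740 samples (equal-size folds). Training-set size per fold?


Fold size = 1740/5 = 348
Training per fold = 1740 - 348 = 1392

1392


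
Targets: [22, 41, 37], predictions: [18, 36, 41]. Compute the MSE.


Squared errors: (22-18)²=16, (41-36)²=25, (37-41)²=16
Sum = 57
MSE = 57/3 = 19

19


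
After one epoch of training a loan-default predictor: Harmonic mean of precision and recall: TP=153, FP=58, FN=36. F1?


Precision = 153/211 = 0.7251
Recall = 153/189 = 0.8095
F1 = 2·P·R/(P+R) = 2·TP/(2·TP+FP+FN) = 306/(306+58+36) = 306/400 = 0.765

0.765


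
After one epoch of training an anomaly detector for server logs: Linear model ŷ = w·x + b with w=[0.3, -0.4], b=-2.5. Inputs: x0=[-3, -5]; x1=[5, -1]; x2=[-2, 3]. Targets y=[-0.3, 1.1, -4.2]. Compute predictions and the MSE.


ŷ0 = (0.3)·(-3) + (-0.4)·(-5) - 2.5 = -1.4
ŷ1 = (0.3)·(5) + (-0.4)·(-1) - 2.5 = -0.6
ŷ2 = (0.3)·(-2) + (-0.4)·(3) - 2.5 = -4.3
errors² = [1.21, 2.89, 0.01]
MSE = 4.1100/3 = 1.37

1.37


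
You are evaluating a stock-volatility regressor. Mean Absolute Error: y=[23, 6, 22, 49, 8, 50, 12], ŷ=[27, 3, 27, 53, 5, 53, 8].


Absolute errors: |23-27|=4, |6-3|=3, |22-27|=5, |49-53|=4, |8-5|=3, |50-53|=3, |12-8|=4
Sum = 26
MAE = 26/7 = 26/7

26/7


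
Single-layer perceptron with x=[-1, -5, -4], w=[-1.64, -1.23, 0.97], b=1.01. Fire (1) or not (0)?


z = (-1)·(-1.64) + (-5)·(-1.23) + (-4)·(0.97) + 1.01
  = 4.92
step(z) = 1 (z≥0)

1


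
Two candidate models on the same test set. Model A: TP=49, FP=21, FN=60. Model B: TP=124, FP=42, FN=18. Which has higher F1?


Model A: P=49/70=0.7, R=49/109=0.4495, F1=2PR/(P+R)=2TP/(2TP+FP+FN)=98/179=0.5475
Model B: P=124/166=0.747, R=124/142=0.8732, F1=2PR/(P+R)=2TP/(2TP+FP+FN)=248/308=0.8052
0.5475 < 0.8052 → Model B

Model B


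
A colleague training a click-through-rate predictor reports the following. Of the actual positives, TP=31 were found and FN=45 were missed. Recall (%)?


Recall = TP/(TP+FN)
= 31/(31+45)
= 31/76 = 40.79%

40.79%


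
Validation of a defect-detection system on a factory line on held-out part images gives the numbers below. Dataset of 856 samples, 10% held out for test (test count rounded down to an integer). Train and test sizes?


Test = ⌊856·10/100⌋ = 85
Train = 856 - 85 = 771

Train: 771, Test: 85


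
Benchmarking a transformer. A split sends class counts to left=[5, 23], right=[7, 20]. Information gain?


Parent = [12, 43], H_parent = 0.7568
H_left = 0.6769 (n=28), H_right = 0.8256 (n=27)
H_children = (28/55)·0.6769 + (27/55)·0.8256 = 0.7499
IG = 0.7568 - 0.7499 = 0.0069

0.0069


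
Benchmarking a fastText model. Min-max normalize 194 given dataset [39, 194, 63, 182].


min=39, max=194
(194-39)/(194-39) = 155/155 = 1.0

1.0


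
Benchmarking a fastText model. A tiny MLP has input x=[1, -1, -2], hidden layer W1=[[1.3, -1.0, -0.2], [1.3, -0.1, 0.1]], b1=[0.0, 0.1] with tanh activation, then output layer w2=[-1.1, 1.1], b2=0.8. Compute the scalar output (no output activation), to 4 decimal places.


z1[0] = (1.3)·(1) + (-1.0)·(-1) + (-0.2)·(-2) + 0.0 = 2.7
z1[1] = (1.3)·(1) + (-0.1)·(-1) + (0.1)·(-2) + 0.1 = 1.3
h = tanh(z1) = [0.991, 0.8617]
output = (-1.1)·(0.991) + (1.1)·(0.8617) + 0.8 = 0.6578

0.6578


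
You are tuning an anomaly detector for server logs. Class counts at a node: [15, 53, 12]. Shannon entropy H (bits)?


Probabilities: [15/80, 53/80, 12/80] ≈ [0.1875, 0.6625, 0.15]
H = -((15/80)·log₂(15/80) + (53/80)·log₂(53/80) + (12/80)·log₂(12/80))
  = 1.2569 bits

1.2569 bits


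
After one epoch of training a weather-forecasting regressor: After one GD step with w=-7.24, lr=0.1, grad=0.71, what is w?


w_new = w - α·∇
= -7.24 - 0.1·0.71
= -7.24 - 0.071
= -7.311

-7.311


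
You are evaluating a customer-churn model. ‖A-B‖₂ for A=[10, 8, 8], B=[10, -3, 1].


d = √((10-10)² + (8+ 3)² + (8-1)²)
  = √(0 + 121 + 49)
  = √170 = 13.0384

13.0384


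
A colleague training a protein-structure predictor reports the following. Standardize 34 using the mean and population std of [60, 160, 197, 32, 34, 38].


μ = 86.8333, σ = 66.3235
z = (34 - 86.8333)/66.3235 = -0.7966

-0.7966


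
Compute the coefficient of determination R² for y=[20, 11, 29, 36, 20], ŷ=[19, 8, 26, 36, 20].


ȳ = 23.2
SS_res = Σ(y-ŷ)² = 19
SS_tot = Σ(y-ȳ)² = 366.8
R² = 1 - SS_res/SS_tot = 1 - 0.0518 = 0.9482

0.9482


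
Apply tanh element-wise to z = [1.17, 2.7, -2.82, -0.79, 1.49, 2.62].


tanh(1.17) = 0.8243
tanh(2.7) = 0.991
tanh(-2.82) = -0.9929
tanh(-0.79) = -0.6584
tanh(1.49) = 0.9033
tanh(2.62) = 0.9895
result = [0.8243, 0.991, -0.9929, -0.6584, 0.9033, 0.9895]

[0.8243, 0.991, -0.9929, -0.6584, 0.9033, 0.9895]


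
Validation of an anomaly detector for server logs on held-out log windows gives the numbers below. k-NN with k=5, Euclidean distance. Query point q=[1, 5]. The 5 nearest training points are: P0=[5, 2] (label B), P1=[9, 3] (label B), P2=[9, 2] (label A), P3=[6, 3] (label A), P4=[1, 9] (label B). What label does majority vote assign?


d(q,P0) = 5.0  (label B)
d(q,P1) = 8.2462  (label B)
d(q,P2) = 8.544  (label A)
d(q,P3) = 5.3852  (label A)
d(q,P4) = 4.0  (label B)
Votes: A=2, B=3
Majority → B

B


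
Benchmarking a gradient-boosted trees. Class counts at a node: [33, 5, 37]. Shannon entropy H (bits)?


Probabilities: [33/75, 5/75, 37/75] ≈ [0.44, 0.0667, 0.4933]
H = -((33/75)·log₂(33/75) + (5/75)·log₂(5/75) + (37/75)·log₂(37/75))
  = 1.2845 bits

1.2845 bits


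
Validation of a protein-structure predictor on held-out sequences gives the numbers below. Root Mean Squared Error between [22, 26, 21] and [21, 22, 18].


MSE = 26/3 = 8.6667
RMSE = √(26/3) = 2.9439

2.9439


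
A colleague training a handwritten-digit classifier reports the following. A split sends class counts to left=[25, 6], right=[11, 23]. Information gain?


Parent = [36, 29], H_parent = 0.9916
H_left = 0.7088 (n=31), H_right = 0.9082 (n=34)
H_children = (31/65)·0.7088 + (34/65)·0.9082 = 0.8131
IG = 0.9916 - 0.8131 = 0.1785

0.1785


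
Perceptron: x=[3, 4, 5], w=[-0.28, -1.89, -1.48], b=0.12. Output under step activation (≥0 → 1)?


z = (3)·(-0.28) + (4)·(-1.89) + (5)·(-1.48) + 0.12
  = -15.68
step(z) = 0 (z<0)

0


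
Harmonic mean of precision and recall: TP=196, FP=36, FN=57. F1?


Precision = 196/232 = 0.8448
Recall = 196/253 = 0.7747
F1 = 2·P·R/(P+R) = 2·TP/(2·TP+FP+FN) = 392/(392+36+57) = 392/485 = 0.8082

0.8082


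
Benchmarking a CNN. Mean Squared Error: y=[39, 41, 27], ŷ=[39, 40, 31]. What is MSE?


Squared errors: (39-39)²=0, (41-40)²=1, (27-31)²=16
Sum = 17
MSE = 17/3 = 17/3

17/3


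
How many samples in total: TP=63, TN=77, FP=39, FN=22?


Total = TP + TN + FP + FN
= 63 + 77 + 39 + 22
= 201
(Predicted positive: 102, predicted negative: 99)

201


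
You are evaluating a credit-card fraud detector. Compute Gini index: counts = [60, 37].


Probabilities: [60/97, 37/97] ≈ [0.6186, 0.3814]
Σpᵢ² = (3600 + 1369)/97² = 4969/9409
Gini = 1 - Σpᵢ² = 1 - 4969/9409 = 0.4719

0.4719


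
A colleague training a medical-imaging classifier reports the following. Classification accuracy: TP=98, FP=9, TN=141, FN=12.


Accuracy = (TP+TN)/(TP+TN+FP+FN)
= (98+141)/(260)
= 239/260 = 91.92%

91.92%


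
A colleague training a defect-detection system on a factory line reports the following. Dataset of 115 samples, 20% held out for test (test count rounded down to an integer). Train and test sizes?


Test = ⌊115·20/100⌋ = 23
Train = 115 - 23 = 92

Train: 92, Test: 23


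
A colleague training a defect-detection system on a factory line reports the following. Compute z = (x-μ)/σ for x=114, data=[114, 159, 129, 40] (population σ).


μ = 110.5, σ = 43.8092
z = (114 - 110.5)/43.8092 = 0.0799

0.0799


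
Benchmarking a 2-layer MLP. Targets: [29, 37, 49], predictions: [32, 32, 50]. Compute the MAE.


Absolute errors: |29-32|=3, |37-32|=5, |49-50|=1
Sum = 9
MAE = 9/3 = 3

3


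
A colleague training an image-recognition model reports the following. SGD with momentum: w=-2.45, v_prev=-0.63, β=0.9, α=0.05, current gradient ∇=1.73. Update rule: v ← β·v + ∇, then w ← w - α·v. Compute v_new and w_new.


v_new = 0.9·-0.63 + 1.73 = -0.567 + 1.73 = 1.163
w_new = -2.45 - 0.05·1.163 = -2.45 - 0.05815 = -2.50815

v_new=1.163, w_new=-2.50815


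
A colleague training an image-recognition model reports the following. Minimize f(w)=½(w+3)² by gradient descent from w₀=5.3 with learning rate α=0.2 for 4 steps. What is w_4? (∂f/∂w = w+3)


step 1: grad = 5.3+3 = 8.3; w = 5.3 - 0.2·(8.3) = 3.64
step 2: grad = 3.64+3 = 6.64; w = 3.64 - 0.2·(6.64) = 2.312
step 3: grad = 2.312+3 = 5.312; w = 2.312 - 0.2·(5.312) = 1.2496
step 4: grad = 1.2496+3 = 4.2496; w = 1.2496 - 0.2·(4.2496) = 0.39968

0.39968


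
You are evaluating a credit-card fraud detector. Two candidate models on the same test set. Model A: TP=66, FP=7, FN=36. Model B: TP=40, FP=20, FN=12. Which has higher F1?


Model A: P=66/73=0.9041, R=66/102=0.6471, F1=2PR/(P+R)=2TP/(2TP+FP+FN)=132/175=0.7543
Model B: P=40/60=0.6667, R=40/52=0.7692, F1=2PR/(P+R)=2TP/(2TP+FP+FN)=80/112=0.7143
0.7543 > 0.7143 → Model A

Model A


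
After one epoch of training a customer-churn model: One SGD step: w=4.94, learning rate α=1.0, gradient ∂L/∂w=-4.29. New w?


w_new = w - α·∇
= 4.94 - 1.0·-4.29
= 4.94 + 4.29
= 9.23

9.23


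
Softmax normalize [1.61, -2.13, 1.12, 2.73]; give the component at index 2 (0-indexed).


Exponentials: e^1.61=5.0028, e^-2.13=0.1188, e^1.12=3.0649, e^2.73=15.3329
Sum = 23.5194
Softmax = [0.2127, 0.0051, 0.1303, 0.6519]
p[2] = 3.0649/23.5194 = 0.1303

0.1303


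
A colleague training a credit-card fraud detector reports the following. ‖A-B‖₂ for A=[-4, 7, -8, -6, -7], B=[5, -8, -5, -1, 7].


d = √((-4-5)² + (7+ 8)² + (-8+ 5)² + (-6+ 1)² + (-7-7)²)
  = √(81 + 225 + 9 + 25 + 196)
  = √536 = 23.1517

23.1517


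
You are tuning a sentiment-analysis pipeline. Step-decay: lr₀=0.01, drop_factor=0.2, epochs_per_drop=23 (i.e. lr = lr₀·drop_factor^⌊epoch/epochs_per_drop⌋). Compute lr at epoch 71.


n_drops = ⌊71/23⌋ = 3
lr = 0.01·0.2^3 = 0.01·0.008 = 0.00008

0.00008


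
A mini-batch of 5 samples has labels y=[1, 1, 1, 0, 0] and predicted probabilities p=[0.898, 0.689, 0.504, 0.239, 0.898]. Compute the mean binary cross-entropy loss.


L[0] = -ln(0.898) = 0.1076
L[1] = -ln(0.689) = 0.3725
L[2] = -ln(0.504) = 0.6852
L[3] = -ln(1-0.239) = -ln(0.761) = 0.2731
L[4] = -ln(1-0.898) = -ln(0.102) = 2.2828
mean = (0.1076 + 0.3725 + 0.6852 + 0.2731 + 2.2828)/5 = 0.7442

0.7442


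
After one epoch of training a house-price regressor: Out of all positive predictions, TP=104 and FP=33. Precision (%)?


Precision = TP/(TP+FP)
= 104/(104+33)
= 104/137 = 75.91%

75.91%


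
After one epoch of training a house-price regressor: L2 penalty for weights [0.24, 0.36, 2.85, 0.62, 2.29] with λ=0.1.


‖w‖₂² = (0.24)² + (0.36)² + (2.85)² + (0.62)² + (2.29)²
     = 0.0576 + 0.1296 + 8.1225 + 0.3844 + 5.2441
     = 13.9382
λ·‖w‖₂² = 0.1·13.9382 = 1.39382

1.39382


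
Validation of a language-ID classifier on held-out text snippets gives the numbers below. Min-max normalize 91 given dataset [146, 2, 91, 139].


min=2, max=146
(91-2)/(146-2) = 89/144 = 0.6181

0.6181


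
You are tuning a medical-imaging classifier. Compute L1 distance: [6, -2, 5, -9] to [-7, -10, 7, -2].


d = |6+ 7| + |-2+ 10| + |5-7| + |-9+ 2|
  = 13 + 8 + 2 + 7
  = 30

30


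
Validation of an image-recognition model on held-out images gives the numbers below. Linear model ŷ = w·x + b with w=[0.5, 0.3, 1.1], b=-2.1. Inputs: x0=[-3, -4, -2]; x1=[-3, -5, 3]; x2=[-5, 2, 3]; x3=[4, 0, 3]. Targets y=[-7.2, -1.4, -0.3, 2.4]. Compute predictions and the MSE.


ŷ0 = (0.5)·(-3) + (0.3)·(-4) + (1.1)·(-2) - 2.1 = -7.0
ŷ1 = (0.5)·(-3) + (0.3)·(-5) + (1.1)·(3) - 2.1 = -1.8
ŷ2 = (0.5)·(-5) + (0.3)·(2) + (1.1)·(3) - 2.1 = -0.7
ŷ3 = (0.5)·(4) + (0.3)·(0) + (1.1)·(3) - 2.1 = 3.2
errors² = [0.04, 0.16, 0.16, 0.64]
MSE = 1.0000/4 = 0.25

0.25


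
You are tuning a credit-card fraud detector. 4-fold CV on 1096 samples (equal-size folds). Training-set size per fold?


Fold size = 1096/4 = 274
Training per fold = 1096 - 274 = 822

822


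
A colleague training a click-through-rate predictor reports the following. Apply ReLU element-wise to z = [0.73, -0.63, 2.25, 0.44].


ReLU(0.73) = max(0, 0.73) = 0.73
ReLU(-0.63) = max(0, -0.63) = 0.0
ReLU(2.25) = max(0, 2.25) = 2.25
ReLU(0.44) = max(0, 0.44) = 0.44
result = [0.73, 0.0, 2.25, 0.44]

[0.73, 0.0, 2.25, 0.44]


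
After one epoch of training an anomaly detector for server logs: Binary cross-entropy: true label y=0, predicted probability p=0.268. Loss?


BCE = -[y·ln(p) + (1-y)·ln(1-p)]
= -0 - 1·ln(1-0.268)
= -ln(0.732) = 0.312

0.312


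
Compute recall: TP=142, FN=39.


Recall = TP/(TP+FN)
= 142/(142+39)
= 142/181 = 78.45%

78.45%


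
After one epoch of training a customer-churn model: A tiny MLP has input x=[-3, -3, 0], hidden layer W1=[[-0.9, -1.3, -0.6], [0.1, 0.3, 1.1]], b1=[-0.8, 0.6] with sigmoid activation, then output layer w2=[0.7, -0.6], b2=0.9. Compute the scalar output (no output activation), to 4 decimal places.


z1[0] = (-0.9)·(-3) + (-1.3)·(-3) + (-0.6)·(0) - 0.8 = 5.8
z1[1] = (0.1)·(-3) + (0.3)·(-3) + (1.1)·(0) + 0.6 = -0.6
h = sigmoid(z1) = [0.997, 0.3543]
output = (0.7)·(0.997) + (-0.6)·(0.3543) + 0.9 = 1.3853

1.3853


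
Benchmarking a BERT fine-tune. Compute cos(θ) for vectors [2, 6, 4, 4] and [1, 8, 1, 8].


A·B = 2·1 + 6·8 + 4·1 + 4·8 = 86
‖A‖ = √72 = 8.4853, ‖B‖ = √130 = 11.4018
cos = 86/(√72·√130) = 86/√9360 = 0.8889

0.8889


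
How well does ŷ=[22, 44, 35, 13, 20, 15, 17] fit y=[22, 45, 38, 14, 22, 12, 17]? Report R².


ȳ = 24.2857
SS_res = Σ(y-ŷ)² = 24
SS_tot = Σ(y-ȳ)² = 937.43
R² = 1 - SS_res/SS_tot = 1 - 0.0256 = 0.9744

0.9744


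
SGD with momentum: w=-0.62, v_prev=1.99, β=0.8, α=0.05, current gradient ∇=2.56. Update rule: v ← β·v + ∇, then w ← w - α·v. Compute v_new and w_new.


v_new = 0.8·1.99 + 2.56 = 1.592 + 2.56 = 4.152
w_new = -0.62 - 0.05·4.152 = -0.62 - 0.2076 = -0.8276

v_new=4.152, w_new=-0.8276


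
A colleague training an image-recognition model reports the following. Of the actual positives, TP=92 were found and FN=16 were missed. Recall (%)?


Recall = TP/(TP+FN)
= 92/(92+16)
= 92/108 = 85.19%

85.19%


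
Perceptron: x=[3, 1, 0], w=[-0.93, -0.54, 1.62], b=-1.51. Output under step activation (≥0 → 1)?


z = (3)·(-0.93) + (1)·(-0.54) + (0)·(1.62) - 1.51
  = -4.84
step(z) = 0 (z<0)

0


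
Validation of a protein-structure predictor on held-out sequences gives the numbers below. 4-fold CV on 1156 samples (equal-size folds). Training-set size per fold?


Fold size = 1156/4 = 289
Training per fold = 1156 - 289 = 867

867


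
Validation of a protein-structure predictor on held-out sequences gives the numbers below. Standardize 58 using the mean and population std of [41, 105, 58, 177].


μ = 95.25, σ = 52.699
z = (58 - 95.25)/52.699 = -0.7068

-0.7068


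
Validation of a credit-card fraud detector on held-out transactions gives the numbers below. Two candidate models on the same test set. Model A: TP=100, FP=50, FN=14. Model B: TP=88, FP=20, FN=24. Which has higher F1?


Model A: P=100/150=0.6667, R=100/114=0.8772, F1=2PR/(P+R)=2TP/(2TP+FP+FN)=200/264=0.7576
Model B: P=88/108=0.8148, R=88/112=0.7857, F1=2PR/(P+R)=2TP/(2TP+FP+FN)=176/220=0.8
0.7576 < 0.8 → Model B

Model B


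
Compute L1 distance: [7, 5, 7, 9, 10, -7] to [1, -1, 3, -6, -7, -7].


d = |7-1| + |5+ 1| + |7-3| + |9+ 6| + |10+ 7| + |-7+ 7|
  = 6 + 6 + 4 + 15 + 17 + 0
  = 48

48


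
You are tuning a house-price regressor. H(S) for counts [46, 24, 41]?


Probabilities: [46/111, 24/111, 41/111] ≈ [0.4144, 0.2162, 0.3694]
H = -((46/111)·log₂(46/111) + (24/111)·log₂(24/111) + (41/111)·log₂(41/111))
  = 1.5351 bits

1.5351 bits


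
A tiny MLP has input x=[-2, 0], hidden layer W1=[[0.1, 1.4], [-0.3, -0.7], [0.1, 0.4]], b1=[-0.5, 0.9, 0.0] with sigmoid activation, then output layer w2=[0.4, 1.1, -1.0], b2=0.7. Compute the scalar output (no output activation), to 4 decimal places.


z1[0] = (0.1)·(-2) + (1.4)·(0) - 0.5 = -0.7
z1[1] = (-0.3)·(-2) + (-0.7)·(0) + 0.9 = 1.5
z1[2] = (0.1)·(-2) + (0.4)·(0) + 0.0 = -0.2
h = sigmoid(z1) = [0.3318, 0.8176, 0.4502]
output = (0.4)·(0.3318) + (1.1)·(0.8176) + (-1.0)·(0.4502) + 0.7 = 1.2819

1.2819


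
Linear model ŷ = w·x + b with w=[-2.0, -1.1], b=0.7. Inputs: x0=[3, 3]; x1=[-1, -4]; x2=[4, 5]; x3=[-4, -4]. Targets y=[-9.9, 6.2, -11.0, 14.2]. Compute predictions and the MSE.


ŷ0 = (-2.0)·(3) + (-1.1)·(3) + 0.7 = -8.6
ŷ1 = (-2.0)·(-1) + (-1.1)·(-4) + 0.7 = 7.1
ŷ2 = (-2.0)·(4) + (-1.1)·(5) + 0.7 = -12.8
ŷ3 = (-2.0)·(-4) + (-1.1)·(-4) + 0.7 = 13.1
errors² = [1.69, 0.81, 3.24, 1.21]
MSE = 6.9500/4 = 1.7375

1.7375


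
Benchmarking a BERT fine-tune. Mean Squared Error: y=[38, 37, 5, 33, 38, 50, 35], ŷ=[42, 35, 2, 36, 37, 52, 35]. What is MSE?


Squared errors: (38-42)²=16, (37-35)²=4, (5-2)²=9, (33-36)²=9, (38-37)²=1, (50-52)²=4, (35-35)²=0
Sum = 43
MSE = 43/7 = 43/7

43/7


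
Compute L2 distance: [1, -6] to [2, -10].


d = √((1-2)² + (-6+ 10)²)
  = √(1 + 16)
  = √17 = 4.1231

4.1231


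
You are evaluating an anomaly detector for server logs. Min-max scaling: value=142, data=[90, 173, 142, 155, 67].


min=67, max=173
(142-67)/(173-67) = 75/106 = 0.7075

0.7075


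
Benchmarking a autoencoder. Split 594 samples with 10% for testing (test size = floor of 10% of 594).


Test = ⌊594·10/100⌋ = 59
Train = 594 - 59 = 535

Train: 535, Test: 59


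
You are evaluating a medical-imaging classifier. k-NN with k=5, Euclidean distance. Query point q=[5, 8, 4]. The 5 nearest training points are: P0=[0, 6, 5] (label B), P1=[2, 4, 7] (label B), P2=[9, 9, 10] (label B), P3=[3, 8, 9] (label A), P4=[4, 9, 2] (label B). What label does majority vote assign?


d(q,P0) = 5.4772  (label B)
d(q,P1) = 5.831  (label B)
d(q,P2) = 7.2801  (label B)
d(q,P3) = 5.3852  (label A)
d(q,P4) = 2.4495  (label B)
Votes: A=1, B=4
Majority → B

B


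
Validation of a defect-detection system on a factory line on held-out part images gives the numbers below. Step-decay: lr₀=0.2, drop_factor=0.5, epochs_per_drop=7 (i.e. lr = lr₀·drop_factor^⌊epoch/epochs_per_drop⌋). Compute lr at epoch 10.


n_drops = ⌊10/7⌋ = 1
lr = 0.2·0.5^1 = 0.2·0.5 = 0.1

0.1


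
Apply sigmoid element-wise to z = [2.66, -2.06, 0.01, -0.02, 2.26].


σ(2.66) = 1/(1+e^-2.66) = 0.9346
σ(-2.06) = 1/(1+e^2.06) = 0.113
σ(0.01) = 1/(1+e^-0.01) = 0.5025
σ(-0.02) = 1/(1+e^0.02) = 0.495
σ(2.26) = 1/(1+e^-2.26) = 0.9055
result = [0.9346, 0.113, 0.5025, 0.495, 0.9055]

[0.9346, 0.113, 0.5025, 0.495, 0.9055]


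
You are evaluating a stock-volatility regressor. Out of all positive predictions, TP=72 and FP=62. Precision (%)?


Precision = TP/(TP+FP)
= 72/(72+62)
= 72/134 = 53.73%

53.73%


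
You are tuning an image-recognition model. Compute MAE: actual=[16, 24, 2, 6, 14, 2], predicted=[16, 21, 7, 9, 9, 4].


Absolute errors: |16-16|=0, |24-21|=3, |2-7|=5, |6-9|=3, |14-9|=5, |2-4|=2
Sum = 18
MAE = 18/6 = 3

3


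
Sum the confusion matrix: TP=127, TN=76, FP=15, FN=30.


Total = TP + TN + FP + FN
= 127 + 76 + 15 + 30
= 248
(Predicted positive: 142, predicted negative: 106)

248


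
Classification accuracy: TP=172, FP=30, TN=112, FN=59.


Accuracy = (TP+TN)/(TP+TN+FP+FN)
= (172+112)/(373)
= 284/373 = 76.14%

76.14%


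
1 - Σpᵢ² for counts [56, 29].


Probabilities: [56/85, 29/85] ≈ [0.6588, 0.3412]
Σpᵢ² = (3136 + 841)/85² = 3977/7225
Gini = 1 - Σpᵢ² = 1 - 3977/7225 = 0.4496

0.4496


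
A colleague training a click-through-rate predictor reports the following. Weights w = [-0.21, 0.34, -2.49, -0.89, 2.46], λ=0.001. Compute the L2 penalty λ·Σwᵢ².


‖w‖₂² = (-0.21)² + (0.34)² + (-2.49)² + (-0.89)² + (2.46)²
     = 0.0441 + 0.1156 + 6.2001 + 0.7921 + 6.0516
     = 13.2035
λ·‖w‖₂² = 0.001·13.2035 = 0.013203

0.013203


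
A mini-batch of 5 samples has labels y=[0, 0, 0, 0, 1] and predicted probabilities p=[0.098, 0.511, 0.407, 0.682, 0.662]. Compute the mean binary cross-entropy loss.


L[0] = -ln(1-0.098) = -ln(0.902) = 0.1031
L[1] = -ln(1-0.511) = -ln(0.489) = 0.7154
L[2] = -ln(1-0.407) = -ln(0.593) = 0.5226
L[3] = -ln(1-0.682) = -ln(0.318) = 1.1457
L[4] = -ln(0.662) = 0.4125
mean = (0.1031 + 0.7154 + 0.5226 + 1.1457 + 0.4125)/5 = 0.5799

0.5799


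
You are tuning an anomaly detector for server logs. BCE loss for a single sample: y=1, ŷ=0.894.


BCE = -[y·ln(p) + (1-y)·ln(1-p)]
= -1·ln(0.894) - 0
= -ln(0.894) = 0.112

0.112


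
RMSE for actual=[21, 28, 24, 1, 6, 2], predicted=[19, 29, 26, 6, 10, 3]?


MSE = 51/6 = 8.5
RMSE = √(51/6) = 2.9155

2.9155


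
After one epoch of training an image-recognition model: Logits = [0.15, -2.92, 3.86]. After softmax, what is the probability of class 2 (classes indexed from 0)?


Exponentials: e^0.15=1.1618, e^-2.92=0.0539, e^3.86=47.4654
Sum = 48.6811
Softmax = [0.0239, 0.0011, 0.975]
p[2] = 47.4654/48.6811 = 0.975

0.975


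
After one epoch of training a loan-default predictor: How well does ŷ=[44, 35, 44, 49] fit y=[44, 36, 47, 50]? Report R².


ȳ = 44.25
SS_res = Σ(y-ŷ)² = 11
SS_tot = Σ(y-ȳ)² = 108.75
R² = 1 - SS_res/SS_tot = 1 - 0.1011 = 0.8989

0.8989


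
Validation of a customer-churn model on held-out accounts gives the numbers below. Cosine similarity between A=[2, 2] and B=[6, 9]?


A·B = 2·6 + 2·9 = 30
‖A‖ = √8 = 2.8284, ‖B‖ = √117 = 10.8167
cos = 30/(√8·√117) = 30/√936 = 0.9806

0.9806


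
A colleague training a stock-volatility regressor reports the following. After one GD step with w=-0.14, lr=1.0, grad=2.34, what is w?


w_new = w - α·∇
= -0.14 - 1.0·2.34
= -0.14 - 2.34
= -2.48

-2.48


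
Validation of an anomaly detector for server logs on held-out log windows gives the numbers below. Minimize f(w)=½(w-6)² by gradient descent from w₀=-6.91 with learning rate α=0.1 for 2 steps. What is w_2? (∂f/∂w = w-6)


step 1: grad = -6.91-6 = -12.91; w = -6.91 - 0.1·(-12.91) = -5.619
step 2: grad = -5.619-6 = -11.619; w = -5.619 - 0.1·(-11.619) = -4.4571

-4.4571


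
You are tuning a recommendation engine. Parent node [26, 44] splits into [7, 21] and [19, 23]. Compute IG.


Parent = [26, 44], H_parent = 0.9518
H_left = 0.8113 (n=28), H_right = 0.9934 (n=42)
H_children = (28/70)·0.8113 + (42/70)·0.9934 = 0.9206
IG = 0.9518 - 0.9206 = 0.0312

0.0312


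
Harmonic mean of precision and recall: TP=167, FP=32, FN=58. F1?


Precision = 167/199 = 0.8392
Recall = 167/225 = 0.7422
F1 = 2·P·R/(P+R) = 2·TP/(2·TP+FP+FN) = 334/(334+32+58) = 334/424 = 0.7877

0.7877


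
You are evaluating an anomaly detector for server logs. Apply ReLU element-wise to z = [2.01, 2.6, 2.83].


ReLU(2.01) = max(0, 2.01) = 2.01
ReLU(2.6) = max(0, 2.6) = 2.6
ReLU(2.83) = max(0, 2.83) = 2.83
result = [2.01, 2.6, 2.83]

[2.01, 2.6, 2.83]


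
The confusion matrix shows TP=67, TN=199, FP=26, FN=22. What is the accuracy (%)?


Accuracy = (TP+TN)/(TP+TN+FP+FN)
= (67+199)/(314)
= 266/314 = 84.71%

84.71%


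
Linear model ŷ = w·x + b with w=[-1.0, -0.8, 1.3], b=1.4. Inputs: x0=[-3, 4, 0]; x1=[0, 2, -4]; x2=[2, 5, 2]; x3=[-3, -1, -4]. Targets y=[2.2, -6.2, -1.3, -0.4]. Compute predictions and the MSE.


ŷ0 = (-1.0)·(-3) + (-0.8)·(4) + (1.3)·(0) + 1.4 = 1.2
ŷ1 = (-1.0)·(0) + (-0.8)·(2) + (1.3)·(-4) + 1.4 = -5.4
ŷ2 = (-1.0)·(2) + (-0.8)·(5) + (1.3)·(2) + 1.4 = -2.0
ŷ3 = (-1.0)·(-3) + (-0.8)·(-1) + (1.3)·(-4) + 1.4 = -0.0
errors² = [1.0, 0.64, 0.49, 0.16]
MSE = 2.2900/4 = 0.5725

0.5725


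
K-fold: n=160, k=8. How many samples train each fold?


Fold size = 160/8 = 20
Training per fold = 160 - 20 = 140

140


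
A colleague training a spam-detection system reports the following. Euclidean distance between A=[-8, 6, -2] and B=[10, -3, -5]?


d = √((-8-10)² + (6+ 3)² + (-2+ 5)²)
  = √(324 + 81 + 9)
  = √414 = 20.347

20.347


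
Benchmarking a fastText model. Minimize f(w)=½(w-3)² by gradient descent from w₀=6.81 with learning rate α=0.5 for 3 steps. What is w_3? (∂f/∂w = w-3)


step 1: grad = 6.81-3 = 3.81; w = 6.81 - 0.5·(3.81) = 4.905
step 2: grad = 4.905-3 = 1.905; w = 4.905 - 0.5·(1.905) = 3.9525
step 3: grad = 3.9525-3 = 0.9525; w = 3.9525 - 0.5·(0.9525) = 3.47625

3.47625


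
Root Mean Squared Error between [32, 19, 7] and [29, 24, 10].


MSE = 43/3 = 14.3333
RMSE = √(43/3) = 3.7859

3.7859


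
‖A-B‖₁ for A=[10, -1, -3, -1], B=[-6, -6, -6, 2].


d = |10+ 6| + |-1+ 6| + |-3+ 6| + |-1-2|
  = 16 + 5 + 3 + 3
  = 27

27


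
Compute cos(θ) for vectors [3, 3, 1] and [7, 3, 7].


A·B = 3·7 + 3·3 + 1·7 = 37
‖A‖ = √19 = 4.3589, ‖B‖ = √107 = 10.3441
cos = 37/(√19·√107) = 37/√2033 = 0.8206

0.8206
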